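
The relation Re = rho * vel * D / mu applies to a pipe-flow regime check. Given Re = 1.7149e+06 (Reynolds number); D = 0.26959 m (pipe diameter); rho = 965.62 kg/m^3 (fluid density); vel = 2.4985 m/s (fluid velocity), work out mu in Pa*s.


mu = rho * vel * D / Re
mu = 965.62 * 2.4985 * 0.26959 / 1.7149e+06
mu = 0.00037927 Pa*s


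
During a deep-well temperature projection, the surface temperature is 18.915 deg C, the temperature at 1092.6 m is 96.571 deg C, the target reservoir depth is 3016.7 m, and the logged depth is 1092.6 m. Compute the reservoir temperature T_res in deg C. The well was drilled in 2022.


Step 1: grad = (T_d1 - T_surf)/d1 * 1000 = (96.571 - 18.915)/1092.6 * 1000 = 71.07450 deg C/km
Step 2: T_res = T_surf + grad*d2/1000 = 18.915 + 71.07450*3016.7/1000 = 233.33 deg C
T_res = 233.33 deg C


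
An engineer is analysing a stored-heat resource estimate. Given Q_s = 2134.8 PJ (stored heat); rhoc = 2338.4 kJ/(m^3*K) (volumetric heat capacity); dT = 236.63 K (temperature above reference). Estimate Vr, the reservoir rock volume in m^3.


Vr = Q_s * 1e12 / (rhoc * dT)
Vr = 2134.8 * 1e12 / (2338.4 * 236.63)
Vr = 3.8581e+09 m^3


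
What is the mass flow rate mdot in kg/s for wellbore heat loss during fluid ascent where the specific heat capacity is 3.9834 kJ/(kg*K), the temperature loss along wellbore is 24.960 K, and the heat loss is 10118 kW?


mdot = Q_loss / (cp * dT)
mdot = 10118 / (3.9834 * 24.960)
mdot = 101.76 kg/s


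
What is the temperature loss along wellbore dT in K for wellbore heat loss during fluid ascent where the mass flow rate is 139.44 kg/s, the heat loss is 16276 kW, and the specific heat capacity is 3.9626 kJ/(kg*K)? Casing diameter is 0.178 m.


dT = Q_loss / (mdot * cp)
dT = 16276 / (139.44 * 3.9626)
dT = 29.456 K


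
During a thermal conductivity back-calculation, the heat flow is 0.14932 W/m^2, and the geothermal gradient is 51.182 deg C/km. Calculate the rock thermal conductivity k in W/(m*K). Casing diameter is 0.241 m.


k = q / (grad / 1000)
k = 0.14932 / (51.182 / 1000)
k = 2.9174 W/(m*K)


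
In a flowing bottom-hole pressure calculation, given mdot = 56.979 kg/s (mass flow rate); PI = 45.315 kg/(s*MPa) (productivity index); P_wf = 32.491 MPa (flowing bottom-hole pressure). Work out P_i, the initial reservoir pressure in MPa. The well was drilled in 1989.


P_i = P_wf + mdot / PI
P_i = 32.491 + 56.979 / 45.315
P_i = 33.748 MPa


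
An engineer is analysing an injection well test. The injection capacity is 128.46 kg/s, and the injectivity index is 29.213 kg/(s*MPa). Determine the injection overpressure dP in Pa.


dP = mdot * 1000 / II
dP = 128.46 * 1000 / 29.213
dP = 4397.357 kPa
Convert: 4397.357 kPa * 1000.0 = 4.3974e+06 Pa
dP = 4.3974e+06 Pa


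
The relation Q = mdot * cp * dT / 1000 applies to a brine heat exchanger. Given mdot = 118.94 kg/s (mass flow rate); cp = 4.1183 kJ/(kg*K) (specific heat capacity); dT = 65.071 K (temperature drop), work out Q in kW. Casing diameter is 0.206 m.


Q = mdot * cp * dT / 1000
Q = 118.94 * 4.1183 * 65.071 / 1000
Q = 31.87377 MW
Convert: 31.87377 MW * 1000.0 = 31874 kW
Q = 31874 kW


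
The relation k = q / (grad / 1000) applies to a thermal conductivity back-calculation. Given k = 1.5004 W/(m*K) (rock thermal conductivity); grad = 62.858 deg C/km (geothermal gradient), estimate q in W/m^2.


q = k * grad / 1000
q = 1.5004 * 62.858 / 1000
q = 0.094312 W/m^2


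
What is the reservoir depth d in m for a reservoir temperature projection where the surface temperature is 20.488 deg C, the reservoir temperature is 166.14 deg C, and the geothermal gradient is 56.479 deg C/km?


d = (T_res - T_surf) / grad * 1000
d = (166.14 - 20.488) / 56.479 * 1000
d = 2578.9 m


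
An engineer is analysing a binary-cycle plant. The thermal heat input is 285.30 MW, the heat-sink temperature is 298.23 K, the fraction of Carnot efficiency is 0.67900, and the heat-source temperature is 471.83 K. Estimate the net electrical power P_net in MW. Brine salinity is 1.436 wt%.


Step 1: eta = (1 - Tc/Th)*f = (1 - 298.23/471.83)*0.679 = 0.2498239
Step 2: P_net = eta * Q_in = 0.2498239 * 285.3 = 71.275 MW
P_net = 71.275 MW


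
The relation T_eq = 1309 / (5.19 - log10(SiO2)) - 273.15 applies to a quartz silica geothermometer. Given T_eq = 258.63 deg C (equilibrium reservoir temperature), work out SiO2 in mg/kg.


SiO2 = 10^(5.19 - 1309/(T_eq + 273.15))
SiO2 = 10^(5.19 - 1309/(258.63 + 273.15))
SiO2 = 535.13 mg/kg


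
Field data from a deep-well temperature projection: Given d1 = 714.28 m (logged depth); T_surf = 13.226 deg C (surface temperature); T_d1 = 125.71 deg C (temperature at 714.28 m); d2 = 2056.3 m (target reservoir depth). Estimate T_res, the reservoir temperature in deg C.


Step 1: grad = (T_d1 - T_surf)/d1 * 1000 = (125.71 - 13.226)/714.28 * 1000 = 157.4789 deg C/km
Step 2: T_res = T_surf + grad*d2/1000 = 13.226 + 157.4789*2056.3/1000 = 337.05 deg C
T_res = 337.05 deg C


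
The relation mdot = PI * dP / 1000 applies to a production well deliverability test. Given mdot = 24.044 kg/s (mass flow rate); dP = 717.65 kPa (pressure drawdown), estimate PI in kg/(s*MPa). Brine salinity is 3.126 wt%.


PI = mdot * 1000 / dP
PI = 24.044 * 1000 / 717.65
PI = 33.504 kg/(s*MPa)


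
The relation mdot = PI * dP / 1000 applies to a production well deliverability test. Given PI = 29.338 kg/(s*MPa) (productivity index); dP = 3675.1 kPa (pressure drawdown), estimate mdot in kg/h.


mdot = PI * dP / 1000
mdot = 29.338 * 3675.1 / 1000
mdot = 107.8201 kg/s
Convert: 107.8201 kg/s * 3600.0 = 3.8815e+05 kg/h
mdot = 3.8815e+05 kg/h


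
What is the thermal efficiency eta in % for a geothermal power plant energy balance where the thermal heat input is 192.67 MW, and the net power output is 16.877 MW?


eta = W_net / Q_in * 100
eta = 16.877 / 192.67 * 100
eta = 8.7595 %


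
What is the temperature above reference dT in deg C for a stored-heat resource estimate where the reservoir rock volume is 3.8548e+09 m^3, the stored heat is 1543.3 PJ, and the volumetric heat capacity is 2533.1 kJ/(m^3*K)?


dT = Q_s * 1e12 / (Vr * rhoc)
dT = 1543.3 * 1e12 / (3.8548e+09 * 2533.1)
dT = 158.0506 K
Convert (temperature difference, 1 K = 1 deg C): 158.0506 K = 158.0506 deg C
dT = 158.05 deg C


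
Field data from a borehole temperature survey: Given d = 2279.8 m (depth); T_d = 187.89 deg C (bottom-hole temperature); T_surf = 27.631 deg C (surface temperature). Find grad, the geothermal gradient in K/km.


grad = (T_d - T_surf) / d * 1000
grad = (187.89 - 27.631) / 2279.8 * 1000
grad = 70.29520 deg C/km
Convert: 70.29520 deg C/km * 1.0 = 70.295 K/km
grad = 70.295 K/km


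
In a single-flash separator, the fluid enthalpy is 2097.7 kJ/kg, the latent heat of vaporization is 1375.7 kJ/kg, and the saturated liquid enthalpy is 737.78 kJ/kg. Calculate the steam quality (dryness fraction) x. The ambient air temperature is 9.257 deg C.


x = (h - hf) / hfg
x = (2097.7 - 737.78) / 1375.7
x = 0.98853


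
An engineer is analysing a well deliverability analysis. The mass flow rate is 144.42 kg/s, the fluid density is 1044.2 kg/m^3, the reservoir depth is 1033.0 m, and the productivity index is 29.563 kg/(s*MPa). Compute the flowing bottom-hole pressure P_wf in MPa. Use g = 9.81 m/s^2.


Step 1: P_i = rho*g*h/1e6 = 1044.2*9.81*1033.0/1e6 = 10.58164 MPa
Step 2: P_wf = P_i - mdot/PI = 10.58164 - 144.42/29.563 = 5.6965 MPa
P_wf = 5.6965 MPa


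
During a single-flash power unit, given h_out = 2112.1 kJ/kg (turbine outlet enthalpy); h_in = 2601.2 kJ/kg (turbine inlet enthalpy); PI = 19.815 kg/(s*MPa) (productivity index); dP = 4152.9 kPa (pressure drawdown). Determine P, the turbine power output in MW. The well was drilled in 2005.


Step 1: mdot = PI * dP / 1000 = 19.815 * 4152.9 / 1000 = 82.28971 kg/s
Step 2: P = mdot*(h_in - h_out)/1000 = 82.28971*(2601.2 - 2112.1)/1000 = 40.248 MW
P = 40.248 MW


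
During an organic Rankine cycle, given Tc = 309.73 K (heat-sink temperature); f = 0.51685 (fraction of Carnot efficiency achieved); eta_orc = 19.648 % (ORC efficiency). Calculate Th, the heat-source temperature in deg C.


Th = Tc / (1 - (eta_orc/100)/f)
Th = 309.73 / (1 - (19.648/100)/0.51685)
Th = 499.6846 K
Convert to deg C: 499.6846 - 273.15 = 226.53 deg C
Th = 226.53 deg C


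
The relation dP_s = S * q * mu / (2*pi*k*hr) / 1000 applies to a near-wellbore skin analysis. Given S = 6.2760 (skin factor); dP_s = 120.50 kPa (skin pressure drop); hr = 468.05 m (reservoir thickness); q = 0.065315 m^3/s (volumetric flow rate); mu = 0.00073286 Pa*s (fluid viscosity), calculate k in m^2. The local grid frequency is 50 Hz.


k = S*q*mu / (2*pi*dP_s*1000*hr)
k = 6.2760*0.065315*0.00073286 / (2*pi*120.50*1000*468.05)
k = 8.4773e-13 m^2


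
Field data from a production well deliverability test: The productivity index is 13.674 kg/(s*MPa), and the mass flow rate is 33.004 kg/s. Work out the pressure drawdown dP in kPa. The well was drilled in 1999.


dP = mdot * 1000 / PI
dP = 33.004 * 1000 / 13.674
dP = 2413.6 kPa


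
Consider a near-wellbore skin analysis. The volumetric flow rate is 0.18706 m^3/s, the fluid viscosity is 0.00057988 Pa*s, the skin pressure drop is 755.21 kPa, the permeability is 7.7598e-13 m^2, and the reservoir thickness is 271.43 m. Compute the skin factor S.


S = dP_s * 1000 * 2*pi*k*hr / (q*mu)
S = 755.21 * 1000 * 2*pi*7.7598e-13*271.43 / (0.18706*0.00057988)
S = 9.2138


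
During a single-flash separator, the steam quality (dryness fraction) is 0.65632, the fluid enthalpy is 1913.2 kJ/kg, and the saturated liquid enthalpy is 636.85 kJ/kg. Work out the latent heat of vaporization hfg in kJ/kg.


hfg = (h - hf) / x
hfg = (1913.2 - 636.85) / 0.65632
hfg = 1944.7 kJ/kg


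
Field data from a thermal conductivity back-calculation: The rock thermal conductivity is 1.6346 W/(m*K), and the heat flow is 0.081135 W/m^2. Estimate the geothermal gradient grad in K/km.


grad = q / k * 1000
grad = 0.081135 / 1.6346 * 1000
grad = 49.63600 deg C/km
Convert: 49.63600 deg C/km * 1.0 = 49.636 K/km
grad = 49.636 K/km


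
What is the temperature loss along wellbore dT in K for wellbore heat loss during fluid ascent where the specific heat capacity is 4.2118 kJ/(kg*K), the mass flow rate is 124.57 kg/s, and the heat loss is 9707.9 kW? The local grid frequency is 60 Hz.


dT = Q_loss / (mdot * cp)
dT = 9707.9 / (124.57 * 4.2118)
dT = 18.503 K


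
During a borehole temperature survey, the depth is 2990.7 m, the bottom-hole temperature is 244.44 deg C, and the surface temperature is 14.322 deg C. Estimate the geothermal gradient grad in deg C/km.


grad = (T_d - T_surf) / d * 1000
grad = (244.44 - 14.322) / 2990.7 * 1000
grad = 76.945 deg C/km


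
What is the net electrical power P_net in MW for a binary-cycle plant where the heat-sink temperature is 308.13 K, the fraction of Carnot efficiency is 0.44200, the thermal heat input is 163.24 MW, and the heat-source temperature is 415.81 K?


Step 1: eta = (1 - Tc/Th)*f = (1 - 308.13/415.81)*0.442 = 0.1144623
Step 2: P_net = eta * Q_in = 0.1144623 * 163.24 = 18.685 MW
P_net = 18.685 MW


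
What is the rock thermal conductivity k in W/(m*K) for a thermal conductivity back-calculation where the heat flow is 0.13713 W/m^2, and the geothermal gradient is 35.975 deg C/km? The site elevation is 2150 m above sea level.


k = q / (grad / 1000)
k = 0.13713 / (35.975 / 1000)
k = 3.8118 W/(m*K)


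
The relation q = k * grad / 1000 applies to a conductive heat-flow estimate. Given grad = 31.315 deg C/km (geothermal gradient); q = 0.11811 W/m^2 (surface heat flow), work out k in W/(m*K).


k = q * 1000 / grad
k = 0.11811 * 1000 / 31.315
k = 3.7717 W/(m*K)


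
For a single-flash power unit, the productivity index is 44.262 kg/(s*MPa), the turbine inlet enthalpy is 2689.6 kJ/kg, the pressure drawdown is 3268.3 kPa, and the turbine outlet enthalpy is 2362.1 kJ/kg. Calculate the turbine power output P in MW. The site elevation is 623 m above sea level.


Step 1: mdot = PI * dP / 1000 = 44.262 * 3268.3 / 1000 = 144.6615 kg/s
Step 2: P = mdot*(h_in - h_out)/1000 = 144.6615*(2689.6 - 2362.1)/1000 = 47.377 MW
P = 47.377 MW


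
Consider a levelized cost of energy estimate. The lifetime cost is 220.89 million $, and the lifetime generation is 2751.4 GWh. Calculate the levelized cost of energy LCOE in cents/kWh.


LCOE = C_tot / E_tot * 100
LCOE = 220.89 / 2751.4 * 100
LCOE = 8.0283 cents/kWh


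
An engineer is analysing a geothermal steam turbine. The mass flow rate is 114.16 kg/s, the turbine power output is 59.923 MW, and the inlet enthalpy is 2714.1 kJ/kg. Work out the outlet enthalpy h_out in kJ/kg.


h_out = h_in - P * 1000 / mdot
h_out = 2714.1 - 59.923 * 1000 / 114.16
h_out = 2189.2 kJ/kg


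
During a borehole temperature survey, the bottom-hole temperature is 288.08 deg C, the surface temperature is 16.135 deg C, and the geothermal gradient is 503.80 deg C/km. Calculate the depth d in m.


d = (T_d - T_surf) / grad * 1000
d = (288.08 - 16.135) / 503.80 * 1000
d = 539.79 m


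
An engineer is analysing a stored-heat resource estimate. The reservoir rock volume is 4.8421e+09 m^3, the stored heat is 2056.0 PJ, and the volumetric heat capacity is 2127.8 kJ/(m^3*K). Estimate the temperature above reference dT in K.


dT = Q_s * 1e12 / (Vr * rhoc)
dT = 2056.0 * 1e12 / (4.8421e+09 * 2127.8)
dT = 199.55 K


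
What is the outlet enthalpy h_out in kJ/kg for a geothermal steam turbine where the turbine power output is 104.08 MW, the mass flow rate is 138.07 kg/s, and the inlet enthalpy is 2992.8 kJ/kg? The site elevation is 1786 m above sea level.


h_out = h_in - P * 1000 / mdot
h_out = 2992.8 - 104.08 * 1000 / 138.07
h_out = 2239.0 kJ/kg


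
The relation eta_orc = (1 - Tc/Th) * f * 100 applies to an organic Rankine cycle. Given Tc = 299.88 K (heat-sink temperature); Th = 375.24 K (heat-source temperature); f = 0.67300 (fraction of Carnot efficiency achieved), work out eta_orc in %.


eta_orc = (1 - Tc/Th) * f * 100
eta_orc = (1 - 299.88/375.24) * 0.67300 * 100
eta_orc = 13.516 %


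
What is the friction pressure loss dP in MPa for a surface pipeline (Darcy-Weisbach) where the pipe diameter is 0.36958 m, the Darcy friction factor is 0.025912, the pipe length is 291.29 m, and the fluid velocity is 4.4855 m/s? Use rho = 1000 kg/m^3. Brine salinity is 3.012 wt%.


dP = f * (L/D) * (rho*vel^2/2) / 1000
dP = 0.025912 * (291.29/0.36958) * (1000*4.4855^2/2) / 1000
dP = 205.4517 kPa
Convert: 205.4517 kPa * 0.001 = 0.20545 MPa
dP = 0.20545 MPa


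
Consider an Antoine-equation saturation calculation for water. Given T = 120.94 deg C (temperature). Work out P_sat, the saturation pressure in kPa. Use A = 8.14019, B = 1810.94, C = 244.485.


P_sat = 10^(A - B/(C + T)) / 760 * 0.101325
P_sat = 10^(8.14019 - 1810.94/(244.485 + 120.94)) / 760 * 0.101325
P_sat = 0.2038844 MPa
Convert: 0.2038844 MPa * 1000.0 = 203.88 kPa
P_sat = 203.88 kPa


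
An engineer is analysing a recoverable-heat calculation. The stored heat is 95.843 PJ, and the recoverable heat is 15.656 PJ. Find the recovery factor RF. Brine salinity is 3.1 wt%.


RF = Q_rec / Q_s
RF = 15.656 / 95.843
RF = 0.16335


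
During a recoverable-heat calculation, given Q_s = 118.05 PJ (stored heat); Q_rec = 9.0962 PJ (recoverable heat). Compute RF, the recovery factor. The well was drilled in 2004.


RF = Q_rec / Q_s
RF = 9.0962 / 118.05
RF = 0.077054


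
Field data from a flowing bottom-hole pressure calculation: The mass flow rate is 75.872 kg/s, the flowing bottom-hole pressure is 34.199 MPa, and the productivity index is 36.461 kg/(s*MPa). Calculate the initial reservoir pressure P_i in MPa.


P_i = P_wf + mdot / PI
P_i = 34.199 + 75.872 / 36.461
P_i = 36.280 MPa


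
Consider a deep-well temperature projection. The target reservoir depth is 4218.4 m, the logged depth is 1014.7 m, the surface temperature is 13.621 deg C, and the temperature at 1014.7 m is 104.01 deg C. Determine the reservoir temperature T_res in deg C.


Step 1: grad = (T_d1 - T_surf)/d1 * 1000 = (104.01 - 13.621)/1014.7 * 1000 = 89.07953 deg C/km
Step 2: T_res = T_surf + grad*d2/1000 = 13.621 + 89.07953*4218.4/1000 = 389.39 deg C
T_res = 389.39 deg C


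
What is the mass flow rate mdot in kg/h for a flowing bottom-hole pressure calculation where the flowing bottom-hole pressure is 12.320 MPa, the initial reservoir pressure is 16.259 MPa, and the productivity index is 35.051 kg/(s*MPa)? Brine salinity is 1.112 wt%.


mdot = (P_i - P_wf) * PI
mdot = (16.259 - 12.320) * 35.051
mdot = 138.0659 kg/s
Convert: 138.0659 kg/s * 3600.0 = 4.9704e+05 kg/h
mdot = 4.9704e+05 kg/h


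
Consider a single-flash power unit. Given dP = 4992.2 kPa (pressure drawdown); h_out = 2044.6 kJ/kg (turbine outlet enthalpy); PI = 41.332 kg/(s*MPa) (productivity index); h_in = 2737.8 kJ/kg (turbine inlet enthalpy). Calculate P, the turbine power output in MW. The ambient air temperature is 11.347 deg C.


Step 1: mdot = PI * dP / 1000 = 41.332 * 4992.2 / 1000 = 206.3376 kg/s
Step 2: P = mdot*(h_in - h_out)/1000 = 206.3376*(2737.8 - 2044.6)/1000 = 143.03 MW
P = 143.03 MW


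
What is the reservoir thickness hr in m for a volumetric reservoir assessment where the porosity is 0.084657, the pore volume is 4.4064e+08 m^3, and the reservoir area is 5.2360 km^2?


hr = Vp / (A * 1e6 * phi)
hr = 4.4064e+08 / (5.2360 * 1e6 * 0.084657)
hr = 994.08 m


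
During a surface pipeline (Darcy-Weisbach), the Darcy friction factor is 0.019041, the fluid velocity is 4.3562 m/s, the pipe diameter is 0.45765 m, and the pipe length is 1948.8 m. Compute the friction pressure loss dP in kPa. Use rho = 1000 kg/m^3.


dP = f * (L/D) * (rho*vel^2/2) / 1000
dP = 0.019041 * (1948.8/0.45765) * (1000*4.3562^2/2) / 1000
dP = 769.32 kPa


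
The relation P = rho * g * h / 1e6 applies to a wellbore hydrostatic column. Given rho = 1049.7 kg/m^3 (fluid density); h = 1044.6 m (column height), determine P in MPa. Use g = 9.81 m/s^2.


P = rho * g * h / 1e6
P = 1049.7 * 9.81 * 1044.6 / 1e6
P = 10.757 MPa


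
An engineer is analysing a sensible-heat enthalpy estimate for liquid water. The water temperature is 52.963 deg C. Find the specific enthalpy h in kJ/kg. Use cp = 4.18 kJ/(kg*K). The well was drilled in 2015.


h = cp * T
h = 4.18 * 52.963
h = 221.39 kJ/kg


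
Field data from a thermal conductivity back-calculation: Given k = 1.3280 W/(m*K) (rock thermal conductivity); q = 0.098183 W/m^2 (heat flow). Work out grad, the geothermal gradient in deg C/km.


grad = q / k * 1000
grad = 0.098183 / 1.3280 * 1000
grad = 73.933 deg C/km


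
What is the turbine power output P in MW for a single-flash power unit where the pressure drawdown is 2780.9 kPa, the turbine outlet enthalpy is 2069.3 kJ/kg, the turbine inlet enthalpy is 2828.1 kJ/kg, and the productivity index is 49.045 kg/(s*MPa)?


Step 1: mdot = PI * dP / 1000 = 49.045 * 2780.9 / 1000 = 136.3892 kg/s
Step 2: P = mdot*(h_in - h_out)/1000 = 136.3892*(2828.1 - 2069.3)/1000 = 103.49 MW
P = 103.49 MW


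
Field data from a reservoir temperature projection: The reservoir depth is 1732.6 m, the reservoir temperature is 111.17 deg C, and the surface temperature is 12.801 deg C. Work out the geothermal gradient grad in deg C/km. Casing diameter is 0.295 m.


grad = (T_res - T_surf) / d * 1000
grad = (111.17 - 12.801) / 1732.6 * 1000
grad = 56.775 deg C/km


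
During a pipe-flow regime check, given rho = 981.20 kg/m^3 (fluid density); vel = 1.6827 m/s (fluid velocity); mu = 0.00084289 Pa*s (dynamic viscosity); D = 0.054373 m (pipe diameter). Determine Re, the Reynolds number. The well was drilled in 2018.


Re = rho * vel * D / mu
Re = 981.20 * 1.6827 * 0.054373 / 0.00084289
Re = 1.0651e+05


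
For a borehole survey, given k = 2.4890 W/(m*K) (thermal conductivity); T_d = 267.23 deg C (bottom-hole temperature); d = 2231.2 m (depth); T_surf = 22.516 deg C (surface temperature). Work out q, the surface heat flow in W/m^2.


Step 1: grad = (T_d - T_surf)/d * 1000 = (267.23 - 22.516)/2231.2 * 1000 = 109.6782 deg C/km
Step 2: q = k * grad / 1000 = 2.489 * 109.6782 / 1000 = 0.27299 W/m^2
q = 0.27299 W/m^2


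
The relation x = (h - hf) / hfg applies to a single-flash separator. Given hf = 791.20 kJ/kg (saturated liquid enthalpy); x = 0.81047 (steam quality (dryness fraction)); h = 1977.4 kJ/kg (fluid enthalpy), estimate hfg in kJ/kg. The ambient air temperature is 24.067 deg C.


hfg = (h - hf) / x
hfg = (1977.4 - 791.20) / 0.81047
hfg = 1463.6 kJ/kg


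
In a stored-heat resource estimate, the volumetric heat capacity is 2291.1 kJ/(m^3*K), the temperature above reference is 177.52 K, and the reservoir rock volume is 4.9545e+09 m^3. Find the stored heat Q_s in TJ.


Q_s = Vr * rhoc * dT / 1e12
Q_s = 4.9545e+09 * 2291.1 * 177.52 / 1e12
Q_s = 2015.075 PJ
Convert: 2015.075 PJ * 1000.0 = 2.0151e+06 TJ
Q_s = 2.0151e+06 TJ


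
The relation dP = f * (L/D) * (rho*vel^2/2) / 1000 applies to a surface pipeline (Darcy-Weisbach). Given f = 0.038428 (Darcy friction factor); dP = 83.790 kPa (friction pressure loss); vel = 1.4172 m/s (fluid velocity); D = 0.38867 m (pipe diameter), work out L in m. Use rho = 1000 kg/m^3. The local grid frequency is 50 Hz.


L = dP*1000*D / (f*rho*vel^2/2)
L = 83.790*1000*0.38867 / (0.038428*1000*1.4172^2/2)
L = 843.90 m


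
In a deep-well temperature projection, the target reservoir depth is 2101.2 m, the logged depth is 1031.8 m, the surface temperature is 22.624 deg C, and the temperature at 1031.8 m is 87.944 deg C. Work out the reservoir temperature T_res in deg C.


Step 1: grad = (T_d1 - T_surf)/d1 * 1000 = (87.944 - 22.624)/1031.8 * 1000 = 63.30684 deg C/km
Step 2: T_res = T_surf + grad*d2/1000 = 22.624 + 63.30684*2101.2/1000 = 155.64 deg C
T_res = 155.64 deg C


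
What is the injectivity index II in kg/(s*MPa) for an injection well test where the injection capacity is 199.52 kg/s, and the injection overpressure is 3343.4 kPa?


II = mdot * 1000 / dP
II = 199.52 * 1000 / 3343.4
II = 59.676 kg/(s*MPa)


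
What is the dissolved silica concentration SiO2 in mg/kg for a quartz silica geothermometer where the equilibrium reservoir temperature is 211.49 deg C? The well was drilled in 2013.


SiO2 = 10^(5.19 - 1309/(T_eq + 273.15))
SiO2 = 10^(5.19 - 1309/(211.49 + 273.15))
SiO2 = 308.34 mg/kg


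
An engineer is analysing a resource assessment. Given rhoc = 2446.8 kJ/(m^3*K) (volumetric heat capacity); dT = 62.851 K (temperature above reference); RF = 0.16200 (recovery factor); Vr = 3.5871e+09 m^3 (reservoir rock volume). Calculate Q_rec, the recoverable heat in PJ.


Step 1: Q_s = Vr*rhoc*dT/1e12 = 3.5871e+09*2446.8*62.851/1e12 = 551.6380 PJ
Step 2: Q_rec = Q_s * RF = 551.6380 * 0.162 = 89.365 PJ
Q_rec = 89.365 PJ


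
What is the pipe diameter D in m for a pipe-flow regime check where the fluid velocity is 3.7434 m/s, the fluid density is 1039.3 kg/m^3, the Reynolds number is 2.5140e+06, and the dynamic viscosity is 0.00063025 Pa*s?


D = Re * mu / (rho * vel)
D = 2.5140e+06 * 0.00063025 / (1039.3 * 3.7434)
D = 0.40726 m


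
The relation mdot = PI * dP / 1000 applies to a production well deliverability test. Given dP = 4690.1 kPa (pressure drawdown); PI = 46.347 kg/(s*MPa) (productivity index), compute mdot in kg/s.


mdot = PI * dP / 1000
mdot = 46.347 * 4690.1 / 1000
mdot = 217.37 kg/s


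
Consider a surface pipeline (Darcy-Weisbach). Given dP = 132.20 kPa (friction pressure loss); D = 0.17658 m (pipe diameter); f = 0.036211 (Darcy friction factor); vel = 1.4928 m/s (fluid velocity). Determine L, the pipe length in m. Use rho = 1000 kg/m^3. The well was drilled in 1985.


L = dP*1000*D / (f*rho*vel^2/2)
L = 132.20*1000*0.17658 / (0.036211*1000*1.4928^2/2)
L = 578.57 m


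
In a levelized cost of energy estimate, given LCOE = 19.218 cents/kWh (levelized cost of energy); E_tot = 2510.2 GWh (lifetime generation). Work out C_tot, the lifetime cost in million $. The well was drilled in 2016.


C_tot = LCOE / 100 * E_tot
C_tot = 19.218 / 100 * 2510.2
C_tot = 482.41 million $


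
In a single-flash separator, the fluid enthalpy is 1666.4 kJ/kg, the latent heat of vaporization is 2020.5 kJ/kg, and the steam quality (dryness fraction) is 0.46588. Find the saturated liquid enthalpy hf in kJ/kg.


hf = h - x * hfg
hf = 1666.4 - 0.46588 * 2020.5
hf = 725.09 kJ/kg


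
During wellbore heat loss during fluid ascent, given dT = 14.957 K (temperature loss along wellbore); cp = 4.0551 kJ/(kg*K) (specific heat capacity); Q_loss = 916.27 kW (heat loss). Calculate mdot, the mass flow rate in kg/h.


mdot = Q_loss / (cp * dT)
mdot = 916.27 / (4.0551 * 14.957)
mdot = 15.10697 kg/s
Convert: 15.10697 kg/s * 3600.0 = 54385 kg/h
mdot = 54385 kg/h


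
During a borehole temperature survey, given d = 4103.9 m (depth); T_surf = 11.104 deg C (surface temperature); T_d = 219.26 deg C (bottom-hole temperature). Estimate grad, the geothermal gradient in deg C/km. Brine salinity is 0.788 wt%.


grad = (T_d - T_surf) / d * 1000
grad = (219.26 - 11.104) / 4103.9 * 1000
grad = 50.722 deg C/km


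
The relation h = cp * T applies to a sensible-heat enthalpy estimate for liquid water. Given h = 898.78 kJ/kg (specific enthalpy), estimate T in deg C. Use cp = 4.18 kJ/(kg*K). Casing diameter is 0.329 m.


T = h / cp
T = 898.78 / 4.18
T = 215.02 deg C


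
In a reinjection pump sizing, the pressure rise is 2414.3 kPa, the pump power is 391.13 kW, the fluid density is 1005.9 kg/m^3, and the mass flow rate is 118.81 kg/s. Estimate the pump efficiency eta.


eta = mdot * dP / (rho * P_pump)
eta = 118.81 * 2414.3 / (1005.9 * 391.13)
eta = 0.72907


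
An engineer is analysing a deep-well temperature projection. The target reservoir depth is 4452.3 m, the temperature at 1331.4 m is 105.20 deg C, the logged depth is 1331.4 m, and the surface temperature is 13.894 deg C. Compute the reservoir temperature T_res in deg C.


Step 1: grad = (T_d1 - T_surf)/d1 * 1000 = (105.2 - 13.894)/1331.4 * 1000 = 68.57894 deg C/km
Step 2: T_res = T_surf + grad*d2/1000 = 13.894 + 68.57894*4452.3/1000 = 319.23 deg C
T_res = 319.23 deg C


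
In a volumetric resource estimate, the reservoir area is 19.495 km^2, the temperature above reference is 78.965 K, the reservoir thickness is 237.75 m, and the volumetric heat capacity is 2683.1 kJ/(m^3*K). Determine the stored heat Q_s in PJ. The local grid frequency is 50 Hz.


Step 1: Vr = A*1e6*hr = 19.495*1e6*237.75 = 4.634936e+09 m^3
Step 2: Q_s = Vr*rhoc*dT/1e12 = 4.634936e+09*2683.1*78.965/1e12 = 982.01 PJ
Q_s = 982.01 PJ


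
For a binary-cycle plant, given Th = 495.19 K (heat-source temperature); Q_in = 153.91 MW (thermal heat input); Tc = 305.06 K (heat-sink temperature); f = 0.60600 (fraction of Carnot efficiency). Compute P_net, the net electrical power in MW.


Step 1: eta = (1 - Tc/Th)*f = (1 - 305.06/495.19)*0.606 = 0.2326759
Step 2: P_net = eta * Q_in = 0.2326759 * 153.91 = 35.811 MW
P_net = 35.811 MW


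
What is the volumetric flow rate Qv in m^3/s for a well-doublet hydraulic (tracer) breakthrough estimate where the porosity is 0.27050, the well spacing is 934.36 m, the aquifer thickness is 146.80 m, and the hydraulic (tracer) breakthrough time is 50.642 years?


Qv = pi*hr*phi*L^2 / (3*t_bt*365.25*86400)
Qv = pi*146.80*0.27050*934.36^2 / (3*50.642*365.25*86400)
Qv = 0.022716 m^3/s


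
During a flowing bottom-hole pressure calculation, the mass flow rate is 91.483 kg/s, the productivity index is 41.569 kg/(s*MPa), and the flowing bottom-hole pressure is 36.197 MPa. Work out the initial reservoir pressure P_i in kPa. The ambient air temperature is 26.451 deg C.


P_i = P_wf + mdot / PI
P_i = 36.197 + 91.483 / 41.569
P_i = 38.39775 MPa
Convert: 38.39775 MPa * 1000.0 = 38398 kPa
P_i = 38398 kPa


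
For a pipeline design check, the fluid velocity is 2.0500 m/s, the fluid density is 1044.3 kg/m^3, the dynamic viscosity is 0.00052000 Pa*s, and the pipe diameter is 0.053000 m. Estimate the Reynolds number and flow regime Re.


Step 1: Re = rho*vel*D/mu = 1044.3*2.05*0.053/0.00052 = 2.1820e+05
Step 2: Re = 2.1820e+05 > 4000, so flow is turbulent.
Re = 2.1820e+05 (turbulent)


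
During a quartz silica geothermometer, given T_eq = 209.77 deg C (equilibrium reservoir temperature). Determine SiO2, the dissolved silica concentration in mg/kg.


SiO2 = 10^(5.19 - 1309/(T_eq + 273.15))
SiO2 = 10^(5.19 - 1309/(209.77 + 273.15))
SiO2 = 301.58 mg/kg


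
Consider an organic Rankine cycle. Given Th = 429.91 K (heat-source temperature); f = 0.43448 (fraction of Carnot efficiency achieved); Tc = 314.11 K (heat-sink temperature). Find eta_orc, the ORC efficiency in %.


eta_orc = (1 - Tc/Th) * f * 100
eta_orc = (1 - 314.11/429.91) * 0.43448 * 100
eta_orc = 11.703 %


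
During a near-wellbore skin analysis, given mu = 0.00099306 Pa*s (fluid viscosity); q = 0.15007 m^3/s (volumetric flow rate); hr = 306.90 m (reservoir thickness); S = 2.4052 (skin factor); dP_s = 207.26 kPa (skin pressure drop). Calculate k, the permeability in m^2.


k = S*q*mu / (2*pi*dP_s*1000*hr)
k = 2.4052*0.15007*0.00099306 / (2*pi*207.26*1000*306.90)
k = 8.9687e-13 m^2


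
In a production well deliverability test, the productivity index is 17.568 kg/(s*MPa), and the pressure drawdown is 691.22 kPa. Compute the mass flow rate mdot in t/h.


mdot = PI * dP / 1000
mdot = 17.568 * 691.22 / 1000
mdot = 12.14335 kg/s
Convert: 12.14335 kg/s * 3.6 = 43.716 t/h
mdot = 43.716 t/h


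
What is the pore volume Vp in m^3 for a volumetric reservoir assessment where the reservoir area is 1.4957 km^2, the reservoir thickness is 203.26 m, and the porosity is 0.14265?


Vp = A * 1e6 * hr * phi
Vp = 1.4957 * 1e6 * 203.26 * 0.14265
Vp = 4.3368e+07 m^3


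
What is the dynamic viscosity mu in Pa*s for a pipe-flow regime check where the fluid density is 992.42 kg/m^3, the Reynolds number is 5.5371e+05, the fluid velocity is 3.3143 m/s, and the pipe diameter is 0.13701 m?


mu = rho * vel * D / Re
mu = 992.42 * 3.3143 * 0.13701 / 5.5371e+05
mu = 0.00081387 Pa*s


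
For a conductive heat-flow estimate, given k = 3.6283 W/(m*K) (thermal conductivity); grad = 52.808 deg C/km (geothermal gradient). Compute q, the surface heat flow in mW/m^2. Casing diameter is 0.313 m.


q = k * grad / 1000
q = 3.6283 * 52.808 / 1000
q = 0.1916033 W/m^2
Convert: 0.1916033 W/m^2 * 1000.0 = 191.60 mW/m^2
q = 191.60 mW/m^2


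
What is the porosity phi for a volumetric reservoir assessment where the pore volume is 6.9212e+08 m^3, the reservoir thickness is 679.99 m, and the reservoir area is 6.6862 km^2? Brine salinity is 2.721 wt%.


phi = Vp / (A * 1e6 * hr)
phi = 6.9212e+08 / (6.6862 * 1e6 * 679.99)
phi = 0.15223


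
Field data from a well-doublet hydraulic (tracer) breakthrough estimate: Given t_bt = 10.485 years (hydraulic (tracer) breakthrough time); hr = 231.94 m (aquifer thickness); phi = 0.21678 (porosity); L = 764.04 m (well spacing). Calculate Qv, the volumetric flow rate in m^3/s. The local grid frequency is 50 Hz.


Qv = pi*hr*phi*L^2 / (3*t_bt*365.25*86400)
Qv = pi*231.94*0.21678*764.04^2 / (3*10.485*365.25*86400)
Qv = 0.092893 m^3/s


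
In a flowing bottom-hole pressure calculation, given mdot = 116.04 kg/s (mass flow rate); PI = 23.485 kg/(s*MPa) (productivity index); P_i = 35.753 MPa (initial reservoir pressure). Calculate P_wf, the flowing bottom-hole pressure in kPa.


P_wf = P_i - mdot / PI
P_wf = 35.753 - 116.04 / 23.485
P_wf = 30.81197 MPa
Convert: 30.81197 MPa * 1000.0 = 30812 kPa
P_wf = 30812 kPa


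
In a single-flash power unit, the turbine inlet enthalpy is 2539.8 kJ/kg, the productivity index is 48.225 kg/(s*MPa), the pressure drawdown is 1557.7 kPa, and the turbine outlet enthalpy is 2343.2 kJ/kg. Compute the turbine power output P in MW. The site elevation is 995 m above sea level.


Step 1: mdot = PI * dP / 1000 = 48.225 * 1557.7 / 1000 = 75.12008 kg/s
Step 2: P = mdot*(h_in - h_out)/1000 = 75.12008*(2539.8 - 2343.2)/1000 = 14.769 MW
P = 14.769 MW


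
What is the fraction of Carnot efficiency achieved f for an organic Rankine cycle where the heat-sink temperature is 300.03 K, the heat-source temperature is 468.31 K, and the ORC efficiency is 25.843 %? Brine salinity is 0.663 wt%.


f = (eta_orc/100) / (1 - Tc/Th)
f = (25.843/100) / (1 - 300.03/468.31)
f = 0.71919


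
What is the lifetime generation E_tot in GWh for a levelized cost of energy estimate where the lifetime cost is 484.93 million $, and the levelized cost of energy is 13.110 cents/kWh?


E_tot = C_tot / LCOE * 100
E_tot = 484.93 / 13.110 * 100
E_tot = 3698.9 GWh


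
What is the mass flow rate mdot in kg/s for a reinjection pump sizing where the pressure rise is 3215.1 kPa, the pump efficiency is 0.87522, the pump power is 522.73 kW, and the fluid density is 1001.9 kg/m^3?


mdot = P_pump * rho * eta / dP
mdot = 522.73 * 1001.9 * 0.87522 / 3215.1
mdot = 142.57 kg/s


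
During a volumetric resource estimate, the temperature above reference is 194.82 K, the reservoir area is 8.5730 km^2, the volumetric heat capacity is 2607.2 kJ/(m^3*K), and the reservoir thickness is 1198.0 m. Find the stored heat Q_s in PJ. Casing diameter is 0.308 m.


Step 1: Vr = A*1e6*hr = 8.573*1e6*1198.0 = 1.027045e+10 m^3
Step 2: Q_s = Vr*rhoc*dT/1e12 = 1.027045e+10*2607.2*194.82/1e12 = 5216.7 PJ
Q_s = 5216.7 PJ


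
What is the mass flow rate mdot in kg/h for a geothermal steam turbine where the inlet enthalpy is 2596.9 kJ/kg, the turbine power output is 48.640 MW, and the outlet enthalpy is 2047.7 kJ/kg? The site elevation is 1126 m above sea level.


mdot = P * 1000 / (h_in - h_out)
mdot = 48.640 * 1000 / (2596.9 - 2047.7)
mdot = 88.56519 kg/s
Convert: 88.56519 kg/s * 3600.0 = 3.1883e+05 kg/h
mdot = 3.1883e+05 kg/h


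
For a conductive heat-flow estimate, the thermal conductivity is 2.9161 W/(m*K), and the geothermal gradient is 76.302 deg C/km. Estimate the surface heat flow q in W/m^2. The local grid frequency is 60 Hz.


q = k * grad / 1000
q = 2.9161 * 76.302 / 1000
q = 0.22250 W/m^2


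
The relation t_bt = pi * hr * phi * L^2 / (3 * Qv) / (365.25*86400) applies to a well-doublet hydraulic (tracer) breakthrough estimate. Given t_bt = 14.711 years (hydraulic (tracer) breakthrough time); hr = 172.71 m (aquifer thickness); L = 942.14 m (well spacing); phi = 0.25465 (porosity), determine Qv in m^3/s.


Qv = pi*hr*phi*L^2 / (3*t_bt*365.25*86400)
Qv = pi*172.71*0.25465*942.14^2 / (3*14.711*365.25*86400)
Qv = 0.088059 m^3/s


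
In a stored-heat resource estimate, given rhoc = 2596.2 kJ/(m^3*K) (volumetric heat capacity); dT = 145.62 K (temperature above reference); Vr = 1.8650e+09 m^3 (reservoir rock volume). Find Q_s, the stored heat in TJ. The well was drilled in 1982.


Q_s = Vr * rhoc * dT / 1e12
Q_s = 1.8650e+09 * 2596.2 * 145.62 / 1e12
Q_s = 705.0794 PJ
Convert: 705.0794 PJ * 1000.0 = 7.0508e+05 TJ
Q_s = 7.0508e+05 TJ


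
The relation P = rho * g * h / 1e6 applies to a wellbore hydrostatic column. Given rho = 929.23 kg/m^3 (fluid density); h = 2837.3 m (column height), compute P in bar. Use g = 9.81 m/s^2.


P = rho * g * h / 1e6
P = 929.23 * 9.81 * 2837.3 / 1e6
P = 25.86411 MPa
Convert: 25.86411 MPa * 10.0 = 258.64 bar
P = 258.64 bar


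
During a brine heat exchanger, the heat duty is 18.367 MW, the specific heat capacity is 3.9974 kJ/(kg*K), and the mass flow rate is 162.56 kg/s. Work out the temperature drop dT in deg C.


dT = Q * 1000 / (mdot * cp)
dT = 18.367 * 1000 / (162.56 * 3.9974)
dT = 28.26487 K
Convert (temperature difference, 1 K = 1 deg C): 28.26487 K = 28.26487 deg C
dT = 28.265 deg C


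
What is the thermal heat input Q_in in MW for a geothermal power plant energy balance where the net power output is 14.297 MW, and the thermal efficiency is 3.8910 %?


Q_in = W_net / (eta / 100)
Q_in = 14.297 / (3.8910 / 100)
Q_in = 367.44 MW


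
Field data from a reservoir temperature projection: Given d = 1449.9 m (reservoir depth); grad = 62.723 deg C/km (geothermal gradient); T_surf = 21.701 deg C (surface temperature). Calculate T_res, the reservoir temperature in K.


T_res = T_surf + grad * d / 1000
T_res = 21.701 + 62.723 * 1449.9 / 1000
T_res = 112.6431 deg C
Convert to K: 112.6431 + 273.15 = 385.79 K
T_res = 385.79 K


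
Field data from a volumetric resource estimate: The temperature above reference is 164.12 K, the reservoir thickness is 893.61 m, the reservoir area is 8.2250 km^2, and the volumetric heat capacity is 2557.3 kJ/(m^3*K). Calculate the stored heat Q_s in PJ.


Step 1: Vr = A*1e6*hr = 8.225*1e6*893.61 = 7.349942e+09 m^3
Step 2: Q_s = Vr*rhoc*dT/1e12 = 7.349942e+09*2557.3*164.12/1e12 = 3084.8 PJ
Q_s = 3084.8 PJ


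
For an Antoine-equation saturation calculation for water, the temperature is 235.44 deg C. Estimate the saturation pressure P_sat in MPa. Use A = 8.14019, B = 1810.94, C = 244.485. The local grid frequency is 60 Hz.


P_sat = 10^(A - B/(C + T)) / 760 * 0.101325
P_sat = 10^(8.14019 - 1810.94/(244.485 + 235.44)) / 760 * 0.101325
P_sat = 3.1025 MPa


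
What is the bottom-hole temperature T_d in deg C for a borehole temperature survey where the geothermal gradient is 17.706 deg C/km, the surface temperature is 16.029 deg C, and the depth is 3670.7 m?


T_d = T_surf + grad * d / 1000
T_d = 16.029 + 17.706 * 3670.7 / 1000
T_d = 81.022 deg C


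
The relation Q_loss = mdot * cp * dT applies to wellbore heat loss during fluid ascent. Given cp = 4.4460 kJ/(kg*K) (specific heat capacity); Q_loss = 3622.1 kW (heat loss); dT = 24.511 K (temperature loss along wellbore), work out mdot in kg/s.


mdot = Q_loss / (cp * dT)
mdot = 3622.1 / (4.4460 * 24.511)
mdot = 33.238 kg/s


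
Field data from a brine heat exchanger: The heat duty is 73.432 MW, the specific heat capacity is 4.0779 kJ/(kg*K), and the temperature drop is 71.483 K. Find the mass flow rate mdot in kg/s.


mdot = Q * 1000 / (cp * dT)
mdot = 73.432 * 1000 / (4.0779 * 71.483)
mdot = 251.91 kg/s


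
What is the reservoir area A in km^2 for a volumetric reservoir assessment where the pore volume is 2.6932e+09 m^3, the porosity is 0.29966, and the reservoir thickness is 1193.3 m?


A = Vp / (1e6 * hr * phi)
A = 2.6932e+09 / (1e6 * 1193.3 * 0.29966)
A = 7.5317 km^2


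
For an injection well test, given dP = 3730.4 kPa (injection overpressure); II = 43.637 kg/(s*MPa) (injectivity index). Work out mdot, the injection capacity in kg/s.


mdot = II * dP / 1000
mdot = 43.637 * 3730.4 / 1000
mdot = 162.78 kg/s


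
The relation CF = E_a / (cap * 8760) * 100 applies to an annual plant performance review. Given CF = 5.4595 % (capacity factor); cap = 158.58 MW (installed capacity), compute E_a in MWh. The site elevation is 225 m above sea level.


E_a = CF / 100 * cap * 8760
E_a = 5.4595 / 100 * 158.58 * 8760
E_a = 75841 MWh


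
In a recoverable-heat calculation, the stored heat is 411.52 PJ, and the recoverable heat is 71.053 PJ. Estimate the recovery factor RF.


RF = Q_rec / Q_s
RF = 71.053 / 411.52
RF = 0.17266


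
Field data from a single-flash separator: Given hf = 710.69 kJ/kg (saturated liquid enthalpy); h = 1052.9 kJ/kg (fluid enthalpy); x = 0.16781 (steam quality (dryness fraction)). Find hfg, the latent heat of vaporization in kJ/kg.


hfg = (h - hf) / x
hfg = (1052.9 - 710.69) / 0.16781
hfg = 2039.3 kJ/kg


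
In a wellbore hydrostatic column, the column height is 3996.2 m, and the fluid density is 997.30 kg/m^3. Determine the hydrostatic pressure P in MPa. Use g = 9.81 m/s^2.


P = rho * g * h / 1e6
P = 997.30 * 9.81 * 3996.2 / 1e6
P = 39.097 MPa


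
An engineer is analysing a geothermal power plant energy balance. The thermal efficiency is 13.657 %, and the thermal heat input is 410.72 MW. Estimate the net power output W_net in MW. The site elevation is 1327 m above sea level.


W_net = eta / 100 * Q_in
W_net = 13.657 / 100 * 410.72
W_net = 56.092 MW
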